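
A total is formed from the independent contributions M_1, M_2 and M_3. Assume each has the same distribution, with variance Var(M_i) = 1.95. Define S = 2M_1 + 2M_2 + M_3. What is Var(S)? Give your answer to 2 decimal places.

By independence, Var(S) = (2)²Var(M_1) + (2)²Var(M_2) + (1)²Var(M_3)
= (2)²·1.95 + (2)²·1.95 + (1)²·1.95 = 17.55

17.55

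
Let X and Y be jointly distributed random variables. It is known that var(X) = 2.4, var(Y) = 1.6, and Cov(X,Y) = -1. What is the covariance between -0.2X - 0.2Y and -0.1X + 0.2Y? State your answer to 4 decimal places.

Cov(-0.2X - 0.2Y, -0.1X + 0.2Y) = (-0.2)(-0.1)var(X) + (-0.2)(0.2)var(Y) + [(-0.2)(0.2) + (-0.2)(-0.1)]Cov(X,Y)
= 0.02·2.4 + -0.04·1.6 + -0.02·-1 = 0.004

0.0040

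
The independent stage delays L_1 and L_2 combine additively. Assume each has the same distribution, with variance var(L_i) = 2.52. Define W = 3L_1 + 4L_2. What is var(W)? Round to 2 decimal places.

By independence, var(W) = (3)²var(L_1) + (4)²var(L_2)
= (3)²·2.52 + (4)²·2.52 = 63

63.00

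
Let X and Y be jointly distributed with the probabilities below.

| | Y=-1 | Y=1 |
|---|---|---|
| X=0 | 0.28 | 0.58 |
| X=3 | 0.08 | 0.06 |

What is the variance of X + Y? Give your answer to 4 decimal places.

E[X] = 0.42,  E[Y] = 0.28,  E[XY] = -0.06
var(X) = 1.26 − (0.42)² = 1.0836;  var(Y) = 1 − (0.28)² = 0.9216
cov(X,Y) = -0.06 − (0.42)(0.28) = -0.1776
var(X + Y) = (1)²·1.0836 + (1)²·0.9216 + 2·(1)·(1)·-0.1776 = 1.65

1.6500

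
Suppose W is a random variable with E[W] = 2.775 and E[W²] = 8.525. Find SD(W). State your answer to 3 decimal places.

Var(W) = 8.525 − (2.775)² = 0.824375
SD(W) = √0.824375 ≈ 0.908

0.908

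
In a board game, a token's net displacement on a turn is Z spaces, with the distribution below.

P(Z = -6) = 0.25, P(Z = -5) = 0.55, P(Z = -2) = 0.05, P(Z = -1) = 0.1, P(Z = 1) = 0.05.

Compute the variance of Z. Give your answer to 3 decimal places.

3.740

E[Z] = (-6)(0.25) + (-5)(0.55) + (-2)(0.05) + (-1)(0.1) + (1)(0.05) = -4.4
E[Z²] = (-6)²(0.25) + (-5)²(0.55) + (-2)²(0.05) + (-1)²(0.1) + (1)²(0.05) = 23.1
Var(Z) = E[Z²] − (E[Z])² = 23.1 − (-4.4)² = 3.74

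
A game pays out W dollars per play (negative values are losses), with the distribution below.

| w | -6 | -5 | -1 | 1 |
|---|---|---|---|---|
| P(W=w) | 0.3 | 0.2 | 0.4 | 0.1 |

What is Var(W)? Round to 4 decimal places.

E[W] = (-6)(0.3) + (-5)(0.2) + (-1)(0.4) + (1)(0.1) = -3.1
E[W²] = (-6)²(0.3) + (-5)²(0.2) + (-1)²(0.4) + (1)²(0.1) = 16.3
Var(W) = E[W²] − (E[W])² = 16.3 − (-3.1)² = 6.69

6.6900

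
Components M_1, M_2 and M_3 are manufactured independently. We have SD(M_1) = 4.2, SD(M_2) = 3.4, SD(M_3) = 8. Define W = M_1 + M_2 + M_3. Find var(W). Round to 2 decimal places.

93.20

var(M_1) = 17.64, var(M_2) = 11.56, var(M_3) = 64
By independence, var(W) = (1)²var(M_1) + (1)²var(M_2) + (1)²var(M_3)
= (1)²·17.64 + (1)²·11.56 + (1)²·64 = 93.2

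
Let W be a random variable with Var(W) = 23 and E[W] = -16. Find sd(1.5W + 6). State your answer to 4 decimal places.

7.1937

Var(1.5W + 6) = (1.5)²·23 = 51.75
sd(1.5W + 6) = √51.75 ≈ 7.1937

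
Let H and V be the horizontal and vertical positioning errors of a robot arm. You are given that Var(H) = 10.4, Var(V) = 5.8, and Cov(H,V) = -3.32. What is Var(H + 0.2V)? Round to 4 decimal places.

9.3040

Var(H + 0.2V) = (1)²·Var(H) + (0.2)²·Var(V) + 2·(1)·(0.2)·Cov(H,V)
= 1·10.4 + 0.04·5.8 + 0.4·-3.32 = 9.304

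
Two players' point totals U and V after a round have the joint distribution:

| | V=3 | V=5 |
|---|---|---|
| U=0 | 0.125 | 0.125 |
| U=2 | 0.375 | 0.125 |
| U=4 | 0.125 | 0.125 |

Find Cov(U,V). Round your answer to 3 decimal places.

E[U] = 2,  E[V] = 3.75
E[UV] = 7.5
Cov(U,V) = E[UV] − E[U]E[V] = 7.5 − (2)(3.75) = 0

0.000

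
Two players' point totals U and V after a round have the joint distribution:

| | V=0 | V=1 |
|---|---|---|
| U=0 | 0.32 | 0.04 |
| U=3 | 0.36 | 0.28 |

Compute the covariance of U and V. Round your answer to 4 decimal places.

0.2256

E[U] = 1.92,  E[V] = 0.32
E[UV] = 0.84
cov(U,V) = E[UV] − E[U]E[V] = 0.84 − (1.92)(0.32) = 0.2256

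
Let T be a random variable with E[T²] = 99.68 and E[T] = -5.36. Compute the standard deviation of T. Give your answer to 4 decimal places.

8.4232

var(T) = 99.68 − (-5.36)² = 70.9504
SD(T) = √70.9504 ≈ 8.4232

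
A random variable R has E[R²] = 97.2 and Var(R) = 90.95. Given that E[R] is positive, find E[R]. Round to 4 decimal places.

(E[R])² = E[R²] − Var(R) = 97.2 − 90.95 = 6.25
E[R] = √6.25 = 2.5

2.5000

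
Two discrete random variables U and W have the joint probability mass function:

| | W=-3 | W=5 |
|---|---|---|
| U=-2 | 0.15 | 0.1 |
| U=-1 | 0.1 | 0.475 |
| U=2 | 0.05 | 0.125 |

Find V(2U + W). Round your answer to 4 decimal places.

E[U] = -0.725,  E[W] = 2.6,  E[UW] = -1.225
V(U) = 2.275 − (-0.725)² = 1.749375;  V(W) = 20.2 − (2.6)² = 13.44
cov(U,W) = -1.225 − (-0.725)(2.6) = 0.66
V(2U + W) = (2)²·1.749375 + (1)²·13.44 + 2·(2)·(1)·0.66 = 23.0775

23.0775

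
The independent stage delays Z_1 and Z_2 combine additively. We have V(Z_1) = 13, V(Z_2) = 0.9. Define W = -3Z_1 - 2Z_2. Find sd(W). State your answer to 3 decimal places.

By independence, V(W) = (-3)²V(Z_1) + (-2)²V(Z_2)
= (-3)²·13 + (-2)²·0.9 = 120.6
sd(W) = √120.6 ≈ 10.982

10.982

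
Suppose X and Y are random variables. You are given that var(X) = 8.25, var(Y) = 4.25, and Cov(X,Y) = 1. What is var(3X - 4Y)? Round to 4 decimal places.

var(3X - 4Y) = (3)²·var(X) + (-4)²·var(Y) + 2·(3)·(-4)·Cov(X,Y)
= 9·8.25 + 16·4.25 + -24·1 = 118.25

118.2500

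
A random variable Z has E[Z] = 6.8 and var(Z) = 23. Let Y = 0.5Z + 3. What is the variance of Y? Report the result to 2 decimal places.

var(0.5Z + 3) = (0.5)²·var(Z) = 0.25·23 = 5.75

5.75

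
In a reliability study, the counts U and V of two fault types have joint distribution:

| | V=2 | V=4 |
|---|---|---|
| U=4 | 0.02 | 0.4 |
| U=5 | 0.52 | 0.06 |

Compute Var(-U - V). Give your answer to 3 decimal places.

E[U] = 4.58,  E[V] = 2.92,  E[UV] = 12.96
Var(U) = 21.22 − (4.58)² = 0.2436;  Var(V) = 9.52 − (2.92)² = 0.9936
cov(U,V) = 12.96 − (4.58)(2.92) = -0.4136
Var(-U - V) = (-1)²·0.2436 + (-1)²·0.9936 + 2·(-1)·(-1)·-0.4136 = 0.41

0.410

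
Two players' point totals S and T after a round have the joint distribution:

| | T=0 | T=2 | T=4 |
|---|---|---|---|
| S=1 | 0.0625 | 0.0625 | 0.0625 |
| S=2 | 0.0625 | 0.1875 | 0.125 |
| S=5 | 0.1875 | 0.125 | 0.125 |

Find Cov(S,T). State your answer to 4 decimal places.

E[S] = 3.125,  E[T] = 2
E[ST] = 5.875
Cov(S,T) = E[ST] − E[S]E[T] = 5.875 − (3.125)(2) = -0.375

-0.3750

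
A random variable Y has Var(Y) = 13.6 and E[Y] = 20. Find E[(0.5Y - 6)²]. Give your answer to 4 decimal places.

E[0.5Y - 6] = 0.5·20 − 6 = 4
Var(0.5Y - 6) = (0.5)²·13.6 = 3.4
E[(0.5Y - 6)²] = Var((0.5Y - 6)) + (E[(0.5Y - 6)])² = 3.4 + (4)² = 19.4

19.4000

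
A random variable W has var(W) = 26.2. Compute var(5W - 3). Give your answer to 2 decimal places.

var(5W - 3) = (5)²·var(W) = 25·26.2 = 655

655.00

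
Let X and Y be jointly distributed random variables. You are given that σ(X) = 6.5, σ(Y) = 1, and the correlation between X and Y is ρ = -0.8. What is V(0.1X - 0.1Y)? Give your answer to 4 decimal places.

0.5365

V(X) = (6.5)² = 42.25;  V(Y) = (1)² = 1
Cov(X,Y) = ρ·σ(X)·σ(Y) = -0.8·6.5·1 = -5.2
V(0.1X - 0.1Y) = (0.1)²·V(X) + (-0.1)²·V(Y) + 2·(0.1)·(-0.1)·Cov(X,Y)
= 0.01·42.25 + 0.01·1 + -0.02·-5.2 = 0.5365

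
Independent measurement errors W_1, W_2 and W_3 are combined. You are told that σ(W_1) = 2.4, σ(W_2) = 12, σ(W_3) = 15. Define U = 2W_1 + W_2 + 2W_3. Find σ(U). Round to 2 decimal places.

32.67

V(W_1) = 5.76, V(W_2) = 144, V(W_3) = 225
By independence, V(U) = (2)²V(W_1) + (1)²V(W_2) + (2)²V(W_3)
= (2)²·5.76 + (1)²·144 + (2)²·225 = 1067.04
σ(U) = √1067.04 ≈ 32.67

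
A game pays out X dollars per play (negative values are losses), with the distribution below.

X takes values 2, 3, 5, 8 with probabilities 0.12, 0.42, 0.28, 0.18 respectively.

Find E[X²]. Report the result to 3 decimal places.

E[X²] = (2)²(0.12) + (3)²(0.42) + (5)²(0.28) + (8)²(0.18) = 22.78

22.780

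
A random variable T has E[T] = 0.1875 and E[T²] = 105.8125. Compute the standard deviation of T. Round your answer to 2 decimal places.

10.28

V(T) = 105.8125 − (0.1875)² = 105.77734375
σ(T) = √105.77734375 ≈ 10.28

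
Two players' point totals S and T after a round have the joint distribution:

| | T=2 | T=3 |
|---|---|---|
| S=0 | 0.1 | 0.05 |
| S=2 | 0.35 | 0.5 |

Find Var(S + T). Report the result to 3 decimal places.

E[S] = 1.7,  E[T] = 2.55,  E[ST] = 4.4
Var(S) = 3.4 − (1.7)² = 0.51;  Var(T) = 6.75 − (2.55)² = 0.2475
Cov(S,T) = 4.4 − (1.7)(2.55) = 0.065
Var(S + T) = (1)²·0.51 + (1)²·0.2475 + 2·(1)·(1)·0.065 = 0.8875

0.888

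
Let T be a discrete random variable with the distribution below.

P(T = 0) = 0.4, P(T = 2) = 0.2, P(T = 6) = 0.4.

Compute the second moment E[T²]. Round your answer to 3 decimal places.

E[T²] = (0)²(0.4) + (2)²(0.2) + (6)²(0.4) = 15.2

15.200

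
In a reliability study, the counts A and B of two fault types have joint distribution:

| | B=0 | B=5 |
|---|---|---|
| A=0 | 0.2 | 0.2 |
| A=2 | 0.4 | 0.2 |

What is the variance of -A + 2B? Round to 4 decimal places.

26.5600

E[A] = 1.2,  E[B] = 2,  E[AB] = 2
Var(A) = 2.4 − (1.2)² = 0.96;  Var(B) = 10 − (2)² = 6
cov(A,B) = 2 − (1.2)(2) = -0.4
Var(-A + 2B) = (-1)²·0.96 + (2)²·6 + 2·(-1)·(2)·-0.4 = 26.56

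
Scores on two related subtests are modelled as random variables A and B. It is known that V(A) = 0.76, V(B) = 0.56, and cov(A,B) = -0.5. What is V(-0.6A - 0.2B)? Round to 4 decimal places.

0.1760

V(-0.6A - 0.2B) = (-0.6)²·V(A) + (-0.2)²·V(B) + 2·(-0.6)·(-0.2)·cov(A,B)
= 0.36·0.76 + 0.04·0.56 + 0.24·-0.5 = 0.176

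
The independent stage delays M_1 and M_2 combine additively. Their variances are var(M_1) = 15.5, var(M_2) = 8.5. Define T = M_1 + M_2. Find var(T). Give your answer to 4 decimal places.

By independence, var(T) = (1)²var(M_1) + (1)²var(M_2)
= (1)²·15.5 + (1)²·8.5 = 24

24.0000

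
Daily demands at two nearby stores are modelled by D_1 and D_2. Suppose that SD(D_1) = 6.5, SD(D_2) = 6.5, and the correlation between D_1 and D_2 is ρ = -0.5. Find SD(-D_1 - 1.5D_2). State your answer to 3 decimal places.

8.599

Var(D_1) = (6.5)² = 42.25;  Var(D_2) = (6.5)² = 42.25
Cov(D_1,D_2) = ρ·SD(D_1)·SD(D_2) = -0.5·6.5·6.5 = -21.125
Var(-D_1 - 1.5D_2) = (-1)²·Var(D_1) + (-1.5)²·Var(D_2) + 2·(-1)·(-1.5)·Cov(D_1,D_2)
= 1·42.25 + 2.25·42.25 + 3·-21.125 = 73.9375
SD(-D_1 - 1.5D_2) = √73.9375 ≈ 8.599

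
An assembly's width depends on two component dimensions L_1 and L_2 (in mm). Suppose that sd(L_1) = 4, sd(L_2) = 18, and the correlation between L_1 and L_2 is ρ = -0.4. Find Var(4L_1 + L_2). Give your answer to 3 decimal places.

Var(L_1) = (4)² = 16;  Var(L_2) = (18)² = 324
Cov(L_1,L_2) = ρ·sd(L_1)·sd(L_2) = -0.4·4·18 = -28.8
Var(4L_1 + L_2) = (4)²·Var(L_1) + (1)²·Var(L_2) + 2·(4)·(1)·Cov(L_1,L_2)
= 16·16 + 1·324 + 8·-28.8 = 349.6

349.600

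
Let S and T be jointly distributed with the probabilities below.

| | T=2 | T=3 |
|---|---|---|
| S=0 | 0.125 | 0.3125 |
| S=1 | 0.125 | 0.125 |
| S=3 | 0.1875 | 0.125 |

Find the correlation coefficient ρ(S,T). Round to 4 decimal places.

E[S] = 1.1875,  E[T] = 2.5625
E[ST] = 2.875
Cov(S,T) = E[ST] − E[S]E[T] = 2.875 − (1.1875)(2.5625) = -0.16796875
Var(S) = 1.65234375,  Var(T) = 0.24609375
ρ = -0.16796875 / √(1.65234375·0.24609375) ≈ -0.2634

-0.2634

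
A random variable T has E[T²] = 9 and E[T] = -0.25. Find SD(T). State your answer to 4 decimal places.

2.9896

V(T) = 9 − (-0.25)² = 8.9375
SD(T) = √8.9375 ≈ 2.9896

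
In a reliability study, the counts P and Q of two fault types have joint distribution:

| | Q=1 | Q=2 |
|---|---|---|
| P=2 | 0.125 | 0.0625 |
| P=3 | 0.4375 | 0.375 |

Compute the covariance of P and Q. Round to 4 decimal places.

0.0195

E[P] = 2.8125,  E[Q] = 1.4375
E[PQ] = 4.0625
cov(P,Q) = E[PQ] − E[P]E[Q] = 4.0625 − (2.8125)(1.4375) = 0.01953125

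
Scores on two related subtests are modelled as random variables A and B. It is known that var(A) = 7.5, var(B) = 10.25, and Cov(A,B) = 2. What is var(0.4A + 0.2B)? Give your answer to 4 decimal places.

var(0.4A + 0.2B) = (0.4)²·var(A) + (0.2)²·var(B) + 2·(0.4)·(0.2)·Cov(A,B)
= 0.16·7.5 + 0.04·10.25 + 0.16·2 = 1.93

1.9300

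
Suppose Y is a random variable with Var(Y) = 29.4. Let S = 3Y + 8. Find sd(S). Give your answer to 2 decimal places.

16.27

Var(3Y + 8) = (3)²·29.4 = 264.6
sd(S) = √264.6 ≈ 16.27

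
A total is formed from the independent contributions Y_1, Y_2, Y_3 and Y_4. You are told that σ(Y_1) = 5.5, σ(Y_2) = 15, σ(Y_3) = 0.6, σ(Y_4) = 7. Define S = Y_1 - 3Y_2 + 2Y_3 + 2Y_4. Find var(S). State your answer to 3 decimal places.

var(Y_1) = 30.25, var(Y_2) = 225, var(Y_3) = 0.36, var(Y_4) = 49
By independence, var(S) = (1)²var(Y_1) + (-3)²var(Y_2) + (2)²var(Y_3) + (2)²var(Y_4)
= (1)²·30.25 + (-3)²·225 + (2)²·0.36 + (2)²·49 = 2252.69

2252.690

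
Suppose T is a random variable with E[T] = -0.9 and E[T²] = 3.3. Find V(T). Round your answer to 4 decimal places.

2.4900

V(T) = 3.3 − (-0.9)² = 2.49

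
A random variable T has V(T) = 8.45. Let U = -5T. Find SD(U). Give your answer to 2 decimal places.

V(-5T) = (-5)²·8.45 = 211.25
SD(U) = √211.25 ≈ 14.53

14.53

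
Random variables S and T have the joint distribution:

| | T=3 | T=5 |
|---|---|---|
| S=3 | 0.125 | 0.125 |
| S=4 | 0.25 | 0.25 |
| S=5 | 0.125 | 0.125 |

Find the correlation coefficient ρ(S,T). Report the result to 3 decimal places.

E[S] = 4,  E[T] = 4
E[ST] = 16
cov(S,T) = E[ST] − E[S]E[T] = 16 − (4)(4) = 0
V(S) = 0.5,  V(T) = 1
ρ = 0 / √(0.5·1) ≈ 0.000

0.000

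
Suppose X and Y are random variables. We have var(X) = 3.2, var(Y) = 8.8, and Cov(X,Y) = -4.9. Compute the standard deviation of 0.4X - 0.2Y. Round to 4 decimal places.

var(0.4X - 0.2Y) = (0.4)²·var(X) + (-0.2)²·var(Y) + 2·(0.4)·(-0.2)·Cov(X,Y)
= 0.16·3.2 + 0.04·8.8 + -0.16·-4.9 = 1.648
SD(0.4X - 0.2Y) = √1.648 ≈ 1.2837

1.2837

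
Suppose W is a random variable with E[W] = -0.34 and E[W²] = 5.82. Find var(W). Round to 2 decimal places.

5.70

var(W) = 5.82 − (-0.34)² = 5.7044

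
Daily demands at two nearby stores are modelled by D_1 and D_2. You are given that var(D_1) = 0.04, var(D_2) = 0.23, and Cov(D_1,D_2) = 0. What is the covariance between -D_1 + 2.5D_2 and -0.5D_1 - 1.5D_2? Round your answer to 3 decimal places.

Cov(-D_1 + 2.5D_2, -0.5D_1 - 1.5D_2) = (-1)(-0.5)var(D_1) + (2.5)(-1.5)var(D_2) + [(-1)(-1.5) + (2.5)(-0.5)]Cov(D_1,D_2)
= 0.5·0.04 + -3.75·0.23 + 0.25·0 = -0.8425

-0.843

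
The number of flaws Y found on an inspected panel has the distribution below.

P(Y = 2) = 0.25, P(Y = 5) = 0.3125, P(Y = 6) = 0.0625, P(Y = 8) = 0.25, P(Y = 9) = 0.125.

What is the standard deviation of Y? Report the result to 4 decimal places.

2.4992

E[Y] = (2)(0.25) + (5)(0.3125) + (6)(0.0625) + (8)(0.25) + (9)(0.125) = 5.5625
E[Y²] = (2)²(0.25) + (5)²(0.3125) + (6)²(0.0625) + (8)²(0.25) + (9)²(0.125) = 37.1875
Var(Y) = E[Y²] − (E[Y])² = 37.1875 − (5.5625)² = 6.24609375
σ(Y) = √6.24609375 ≈ 2.4992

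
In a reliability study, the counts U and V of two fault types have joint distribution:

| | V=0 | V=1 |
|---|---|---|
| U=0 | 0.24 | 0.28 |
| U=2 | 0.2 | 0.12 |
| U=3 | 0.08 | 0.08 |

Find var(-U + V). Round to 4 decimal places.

1.8304

E[U] = 1.12,  E[V] = 0.48,  E[UV] = 0.48
var(U) = 2.72 − (1.12)² = 1.4656;  var(V) = 0.48 − (0.48)² = 0.2496
cov(U,V) = 0.48 − (1.12)(0.48) = -0.0576
var(-U + V) = (-1)²·1.4656 + (1)²·0.2496 + 2·(-1)·(1)·-0.0576 = 1.8304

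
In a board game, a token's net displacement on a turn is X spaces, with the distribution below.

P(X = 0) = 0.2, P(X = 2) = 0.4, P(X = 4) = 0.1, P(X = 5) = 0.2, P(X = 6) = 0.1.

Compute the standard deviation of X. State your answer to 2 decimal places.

1.99

E[X] = (0)(0.2) + (2)(0.4) + (4)(0.1) + (5)(0.2) + (6)(0.1) = 2.8
E[X²] = (0)²(0.2) + (2)²(0.4) + (4)²(0.1) + (5)²(0.2) + (6)²(0.1) = 11.8
var(X) = E[X²] − (E[X])² = 11.8 − (2.8)² = 3.96
SD(X) = √3.96 ≈ 1.99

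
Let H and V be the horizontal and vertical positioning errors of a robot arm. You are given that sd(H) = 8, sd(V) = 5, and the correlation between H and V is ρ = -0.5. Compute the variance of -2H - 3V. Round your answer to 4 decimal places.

Var(H) = (8)² = 64;  Var(V) = (5)² = 25
Cov(H,V) = ρ·sd(H)·sd(V) = -0.5·8·5 = -20
Var(-2H - 3V) = (-2)²·Var(H) + (-3)²·Var(V) + 2·(-2)·(-3)·Cov(H,V)
= 4·64 + 9·25 + 12·-20 = 241

241.0000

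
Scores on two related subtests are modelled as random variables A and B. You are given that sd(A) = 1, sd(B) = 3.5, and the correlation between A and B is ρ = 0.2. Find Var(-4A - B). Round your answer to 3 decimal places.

33.850

Var(A) = (1)² = 1;  Var(B) = (3.5)² = 12.25
Cov(A,B) = ρ·sd(A)·sd(B) = 0.2·1·3.5 = 0.7
Var(-4A - B) = (-4)²·Var(A) + (-1)²·Var(B) + 2·(-4)·(-1)·Cov(A,B)
= 16·1 + 1·12.25 + 8·0.7 = 33.85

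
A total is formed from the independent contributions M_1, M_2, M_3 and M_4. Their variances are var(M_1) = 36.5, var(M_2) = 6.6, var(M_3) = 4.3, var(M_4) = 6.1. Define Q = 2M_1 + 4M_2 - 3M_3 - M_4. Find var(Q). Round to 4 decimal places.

296.4000

By independence, var(Q) = (2)²var(M_1) + (4)²var(M_2) + (-3)²var(M_3) + (-1)²var(M_4)
= (2)²·36.5 + (4)²·6.6 + (-3)²·4.3 + (-1)²·6.1 = 296.4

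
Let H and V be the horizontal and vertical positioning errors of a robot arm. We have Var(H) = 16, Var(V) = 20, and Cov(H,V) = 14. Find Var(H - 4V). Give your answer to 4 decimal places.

Var(H - 4V) = (1)²·Var(H) + (-4)²·Var(V) + 2·(1)·(-4)·Cov(H,V)
= 1·16 + 16·20 + -8·14 = 224

224.0000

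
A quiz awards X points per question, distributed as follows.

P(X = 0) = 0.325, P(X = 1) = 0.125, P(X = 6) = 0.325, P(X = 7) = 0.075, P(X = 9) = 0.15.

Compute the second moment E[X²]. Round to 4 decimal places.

27.6500

E[X²] = (0)²(0.325) + (1)²(0.125) + (6)²(0.325) + (7)²(0.075) + (9)²(0.15) = 27.65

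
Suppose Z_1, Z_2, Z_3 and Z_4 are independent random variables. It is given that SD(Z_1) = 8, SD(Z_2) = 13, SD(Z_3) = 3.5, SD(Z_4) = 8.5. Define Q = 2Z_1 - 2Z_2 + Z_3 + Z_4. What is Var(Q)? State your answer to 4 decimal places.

Var(Z_1) = 64, Var(Z_2) = 169, Var(Z_3) = 12.25, Var(Z_4) = 72.25
By independence, Var(Q) = (2)²Var(Z_1) + (-2)²Var(Z_2) + (1)²Var(Z_3) + (1)²Var(Z_4)
= (2)²·64 + (-2)²·169 + (1)²·12.25 + (1)²·72.25 = 1016.5

1016.5000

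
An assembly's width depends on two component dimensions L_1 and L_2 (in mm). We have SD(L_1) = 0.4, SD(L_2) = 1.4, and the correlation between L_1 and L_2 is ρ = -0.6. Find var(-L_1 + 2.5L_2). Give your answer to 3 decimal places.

14.090

var(L_1) = (0.4)² = 0.16;  var(L_2) = (1.4)² = 1.96
Cov(L_1,L_2) = ρ·SD(L_1)·SD(L_2) = -0.6·0.4·1.4 = -0.336
var(-L_1 + 2.5L_2) = (-1)²·var(L_1) + (2.5)²·var(L_2) + 2·(-1)·(2.5)·Cov(L_1,L_2)
= 1·0.16 + 6.25·1.96 + -5·-0.336 = 14.09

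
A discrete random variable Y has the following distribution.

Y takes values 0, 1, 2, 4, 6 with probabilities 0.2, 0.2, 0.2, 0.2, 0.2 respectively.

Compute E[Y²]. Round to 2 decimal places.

11.40

E[Y²] = (0)²(0.2) + (1)²(0.2) + (2)²(0.2) + (4)²(0.2) + (6)²(0.2) = 11.4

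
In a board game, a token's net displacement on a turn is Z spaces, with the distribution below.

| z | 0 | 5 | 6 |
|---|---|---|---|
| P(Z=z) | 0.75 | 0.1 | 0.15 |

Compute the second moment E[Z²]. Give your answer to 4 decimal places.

E[Z²] = (0)²(0.75) + (5)²(0.1) + (6)²(0.15) = 7.9

7.9000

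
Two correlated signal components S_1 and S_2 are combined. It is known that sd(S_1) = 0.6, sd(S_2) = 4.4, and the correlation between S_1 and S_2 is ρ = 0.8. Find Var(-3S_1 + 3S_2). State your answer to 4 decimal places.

Var(S_1) = (0.6)² = 0.36;  Var(S_2) = (4.4)² = 19.36
cov(S_1,S_2) = ρ·sd(S_1)·sd(S_2) = 0.8·0.6·4.4 = 2.112
Var(-3S_1 + 3S_2) = (-3)²·Var(S_1) + (3)²·Var(S_2) + 2·(-3)·(3)·cov(S_1,S_2)
= 9·0.36 + 9·19.36 + -18·2.112 = 139.464

139.4640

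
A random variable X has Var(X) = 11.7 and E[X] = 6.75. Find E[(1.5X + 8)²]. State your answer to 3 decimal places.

354.841

E[1.5X + 8] = 1.5·6.75 + 8 = 18.125
Var(1.5X + 8) = (1.5)²·11.7 = 26.325
E[(1.5X + 8)²] = Var((1.5X + 8)) + (E[(1.5X + 8)])² = 26.325 + (18.125)² = 354.840625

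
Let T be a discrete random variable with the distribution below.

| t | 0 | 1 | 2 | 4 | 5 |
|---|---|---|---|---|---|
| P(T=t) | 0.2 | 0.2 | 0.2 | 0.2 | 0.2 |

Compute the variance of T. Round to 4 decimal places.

3.4400

E[T] = (0)(0.2) + (1)(0.2) + (2)(0.2) + (4)(0.2) + (5)(0.2) = 2.4
E[T²] = (0)²(0.2) + (1)²(0.2) + (2)²(0.2) + (4)²(0.2) + (5)²(0.2) = 9.2
Var(T) = E[T²] − (E[T])² = 9.2 − (2.4)² = 3.44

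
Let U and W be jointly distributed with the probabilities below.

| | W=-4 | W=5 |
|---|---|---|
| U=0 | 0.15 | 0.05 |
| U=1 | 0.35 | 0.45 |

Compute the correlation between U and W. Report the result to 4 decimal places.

0.2500

E[U] = 0.8,  E[W] = 0.5
E[UW] = 0.85
cov(U,W) = E[UW] − E[U]E[W] = 0.85 − (0.8)(0.5) = 0.45
Var(U) = 0.16,  Var(W) = 20.25
ρ = 0.45 / √(0.16·20.25) ≈ 0.2500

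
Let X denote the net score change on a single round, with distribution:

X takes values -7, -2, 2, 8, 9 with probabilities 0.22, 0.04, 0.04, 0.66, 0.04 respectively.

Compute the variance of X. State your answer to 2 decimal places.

39.77

E[X] = (-7)(0.22) + (-2)(0.04) + (2)(0.04) + (8)(0.66) + (9)(0.04) = 4.1
E[X²] = (-7)²(0.22) + (-2)²(0.04) + (2)²(0.04) + (8)²(0.66) + (9)²(0.04) = 56.58
V(X) = E[X²] − (E[X])² = 56.58 − (4.1)² = 39.77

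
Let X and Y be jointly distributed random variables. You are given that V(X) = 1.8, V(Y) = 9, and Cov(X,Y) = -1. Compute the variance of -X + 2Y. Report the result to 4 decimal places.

V(-X + 2Y) = (-1)²·V(X) + (2)²·V(Y) + 2·(-1)·(2)·Cov(X,Y)
= 1·1.8 + 4·9 + -4·-1 = 41.8

41.8000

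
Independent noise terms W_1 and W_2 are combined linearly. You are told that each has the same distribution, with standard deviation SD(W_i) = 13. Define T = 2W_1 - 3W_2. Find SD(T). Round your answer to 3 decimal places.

46.872

var(W_i) = (13)² = 169
By independence, var(T) = (2)²var(W_1) + (-3)²var(W_2)
= (2)²·169 + (-3)²·169 = 2197
SD(T) = √2197 ≈ 46.872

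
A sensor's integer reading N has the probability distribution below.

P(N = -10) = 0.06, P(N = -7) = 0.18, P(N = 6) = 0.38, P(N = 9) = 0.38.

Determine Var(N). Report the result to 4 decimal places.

E[N] = (-10)(0.06) + (-7)(0.18) + (6)(0.38) + (9)(0.38) = 3.84
E[N²] = (-10)²(0.06) + (-7)²(0.18) + (6)²(0.38) + (9)²(0.38) = 59.28
Var(N) = E[N²] − (E[N])² = 59.28 − (3.84)² = 44.5344

44.5344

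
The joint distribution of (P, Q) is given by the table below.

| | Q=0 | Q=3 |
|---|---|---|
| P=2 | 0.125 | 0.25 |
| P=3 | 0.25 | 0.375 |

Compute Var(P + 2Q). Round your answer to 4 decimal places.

8.4844

E[P] = 2.625,  E[Q] = 1.875,  E[PQ] = 4.875
Var(P) = 7.125 − (2.625)² = 0.234375;  Var(Q) = 5.625 − (1.875)² = 2.109375
Cov(P,Q) = 4.875 − (2.625)(1.875) = -0.046875
Var(P + 2Q) = (1)²·0.234375 + (2)²·2.109375 + 2·(1)·(2)·-0.046875 = 8.484375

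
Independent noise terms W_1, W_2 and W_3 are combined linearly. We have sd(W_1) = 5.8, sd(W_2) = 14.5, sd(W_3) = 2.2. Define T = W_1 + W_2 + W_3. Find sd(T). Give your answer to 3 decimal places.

15.771

var(W_1) = 33.64, var(W_2) = 210.25, var(W_3) = 4.84
By independence, var(T) = (1)²var(W_1) + (1)²var(W_2) + (1)²var(W_3)
= (1)²·33.64 + (1)²·210.25 + (1)²·4.84 = 248.73
sd(T) = √248.73 ≈ 15.771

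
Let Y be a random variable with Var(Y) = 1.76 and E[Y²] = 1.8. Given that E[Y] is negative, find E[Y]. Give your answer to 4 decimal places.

-0.2000

(E[Y])² = E[Y²] − Var(Y) = 1.8 − 1.76 = 0.04
E[Y] = −√0.04 = -0.2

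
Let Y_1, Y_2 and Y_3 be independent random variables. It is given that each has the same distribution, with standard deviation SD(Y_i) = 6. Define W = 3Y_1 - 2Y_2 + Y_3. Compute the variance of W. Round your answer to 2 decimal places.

Var(Y_i) = (6)² = 36
By independence, Var(W) = (3)²Var(Y_1) + (-2)²Var(Y_2) + (1)²Var(Y_3)
= (3)²·36 + (-2)²·36 + (1)²·36 = 504

504.00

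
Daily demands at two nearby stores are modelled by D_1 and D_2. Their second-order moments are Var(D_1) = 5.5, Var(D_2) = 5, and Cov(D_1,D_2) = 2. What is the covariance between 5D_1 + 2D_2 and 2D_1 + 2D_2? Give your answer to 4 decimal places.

103.0000

Cov(5D_1 + 2D_2, 2D_1 + 2D_2) = (5)(2)Var(D_1) + (2)(2)Var(D_2) + [(5)(2) + (2)(2)]Cov(D_1,D_2)
= 10·5.5 + 4·5 + 14·2 = 103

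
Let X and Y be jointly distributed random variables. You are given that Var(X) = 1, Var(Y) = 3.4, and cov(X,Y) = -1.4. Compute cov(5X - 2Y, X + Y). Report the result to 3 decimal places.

-6.000

cov(5X - 2Y, X + Y) = (5)(1)Var(X) + (-2)(1)Var(Y) + [(5)(1) + (-2)(1)]cov(X,Y)
= 5·1 + -2·3.4 + 3·-1.4 = -6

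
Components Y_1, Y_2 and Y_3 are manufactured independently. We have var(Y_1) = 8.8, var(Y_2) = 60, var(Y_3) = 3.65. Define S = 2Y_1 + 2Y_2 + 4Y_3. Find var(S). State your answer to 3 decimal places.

333.600

By independence, var(S) = (2)²var(Y_1) + (2)²var(Y_2) + (4)²var(Y_3)
= (2)²·8.8 + (2)²·60 + (4)²·3.65 = 333.6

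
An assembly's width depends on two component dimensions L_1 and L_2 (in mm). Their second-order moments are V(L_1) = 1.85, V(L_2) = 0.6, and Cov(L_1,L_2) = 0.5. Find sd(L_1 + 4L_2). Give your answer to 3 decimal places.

3.931

V(L_1 + 4L_2) = (1)²·V(L_1) + (4)²·V(L_2) + 2·(1)·(4)·Cov(L_1,L_2)
= 1·1.85 + 16·0.6 + 8·0.5 = 15.45
sd(L_1 + 4L_2) = √15.45 ≈ 3.931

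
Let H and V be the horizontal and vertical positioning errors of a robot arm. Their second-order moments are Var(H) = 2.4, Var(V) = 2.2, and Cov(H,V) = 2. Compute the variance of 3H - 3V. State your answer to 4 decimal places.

5.4000

Var(3H - 3V) = (3)²·Var(H) + (-3)²·Var(V) + 2·(3)·(-3)·Cov(H,V)
= 9·2.4 + 9·2.2 + -18·2 = 5.4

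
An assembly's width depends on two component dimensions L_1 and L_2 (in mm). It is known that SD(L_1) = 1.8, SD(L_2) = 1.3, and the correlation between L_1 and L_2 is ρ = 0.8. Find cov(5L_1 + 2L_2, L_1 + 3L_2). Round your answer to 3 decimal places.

58.164

Var(L_1) = (1.8)² = 3.24;  Var(L_2) = (1.3)² = 1.69
cov(L_1,L_2) = ρ·SD(L_1)·SD(L_2) = 0.8·1.8·1.3 = 1.872
cov(5L_1 + 2L_2, L_1 + 3L_2) = (5)(1)Var(L_1) + (2)(3)Var(L_2) + [(5)(3) + (2)(1)]cov(L_1,L_2)
= 5·3.24 + 6·1.69 + 17·1.872 = 58.164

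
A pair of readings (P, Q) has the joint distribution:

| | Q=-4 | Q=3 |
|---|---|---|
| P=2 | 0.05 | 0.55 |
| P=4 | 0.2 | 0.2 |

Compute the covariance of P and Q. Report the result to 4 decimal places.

E[P] = 2.8,  E[Q] = 1.25
E[PQ] = 2.1
cov(P,Q) = E[PQ] − E[P]E[Q] = 2.1 − (2.8)(1.25) = -1.4

-1.4000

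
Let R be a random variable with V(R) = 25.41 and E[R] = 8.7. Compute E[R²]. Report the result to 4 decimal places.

E[R²] = V(R) + (E[R])² = 25.41 + (8.7)² = 101.1

101.1000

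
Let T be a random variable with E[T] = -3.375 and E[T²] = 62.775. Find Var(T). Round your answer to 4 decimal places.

Var(T) = 62.775 − (-3.375)² = 51.384375

51.3844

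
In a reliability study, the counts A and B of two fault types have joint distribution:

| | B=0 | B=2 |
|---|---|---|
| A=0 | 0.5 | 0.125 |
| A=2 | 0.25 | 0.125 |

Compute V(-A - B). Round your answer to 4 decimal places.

E[A] = 0.75,  E[B] = 0.5,  E[AB] = 0.5
V(A) = 1.5 − (0.75)² = 0.9375;  V(B) = 1 − (0.5)² = 0.75
Cov(A,B) = 0.5 − (0.75)(0.5) = 0.125
V(-A - B) = (-1)²·0.9375 + (-1)²·0.75 + 2·(-1)·(-1)·0.125 = 1.9375

1.9375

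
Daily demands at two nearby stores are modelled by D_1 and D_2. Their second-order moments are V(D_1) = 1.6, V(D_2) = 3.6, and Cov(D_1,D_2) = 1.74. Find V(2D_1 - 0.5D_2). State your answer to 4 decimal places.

3.8200

V(2D_1 - 0.5D_2) = (2)²·V(D_1) + (-0.5)²·V(D_2) + 2·(2)·(-0.5)·Cov(D_1,D_2)
= 4·1.6 + 0.25·3.6 + -2·1.74 = 3.82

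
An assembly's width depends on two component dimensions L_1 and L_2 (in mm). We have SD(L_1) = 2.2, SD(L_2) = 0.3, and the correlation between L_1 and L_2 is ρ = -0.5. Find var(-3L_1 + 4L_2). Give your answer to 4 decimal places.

52.9200

var(L_1) = (2.2)² = 4.84;  var(L_2) = (0.3)² = 0.09
Cov(L_1,L_2) = ρ·SD(L_1)·SD(L_2) = -0.5·2.2·0.3 = -0.33
var(-3L_1 + 4L_2) = (-3)²·var(L_1) + (4)²·var(L_2) + 2·(-3)·(4)·Cov(L_1,L_2)
= 9·4.84 + 16·0.09 + -24·-0.33 = 52.92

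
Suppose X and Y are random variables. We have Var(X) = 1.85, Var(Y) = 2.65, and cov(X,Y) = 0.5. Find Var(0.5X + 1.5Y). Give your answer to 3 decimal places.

Var(0.5X + 1.5Y) = (0.5)²·Var(X) + (1.5)²·Var(Y) + 2·(0.5)·(1.5)·cov(X,Y)
= 0.25·1.85 + 2.25·2.65 + 1.5·0.5 = 7.175

7.175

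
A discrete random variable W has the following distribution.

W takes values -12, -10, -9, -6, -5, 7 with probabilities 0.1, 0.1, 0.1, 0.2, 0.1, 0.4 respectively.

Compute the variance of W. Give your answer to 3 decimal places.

57.800

E[W] = (-12)(0.1) + (-10)(0.1) + (-9)(0.1) + (-6)(0.2) + (-5)(0.1) + (7)(0.4) = -2
E[W²] = (-12)²(0.1) + (-10)²(0.1) + (-9)²(0.1) + (-6)²(0.2) + (-5)²(0.1) + (7)²(0.4) = 61.8
Var(W) = E[W²] − (E[W])² = 61.8 − (-2)² = 57.8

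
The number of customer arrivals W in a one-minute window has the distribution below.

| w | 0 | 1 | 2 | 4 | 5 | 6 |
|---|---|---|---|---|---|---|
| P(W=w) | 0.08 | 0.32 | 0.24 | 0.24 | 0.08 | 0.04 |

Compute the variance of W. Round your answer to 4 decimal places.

E[W] = (0)(0.08) + (1)(0.32) + (2)(0.24) + (4)(0.24) + (5)(0.08) + (6)(0.04) = 2.4
E[W²] = (0)²(0.08) + (1)²(0.32) + (2)²(0.24) + (4)²(0.24) + (5)²(0.08) + (6)²(0.04) = 8.56
Var(W) = E[W²] − (E[W])² = 8.56 − (2.4)² = 2.8

2.8000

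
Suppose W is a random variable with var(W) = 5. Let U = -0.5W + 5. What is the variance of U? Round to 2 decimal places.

1.25

var(-0.5W + 5) = (-0.5)²·var(W) = 0.25·5 = 1.25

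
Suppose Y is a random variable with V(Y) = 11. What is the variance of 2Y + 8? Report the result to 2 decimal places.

V(2Y + 8) = (2)²·V(Y) = 4·11 = 44

44.00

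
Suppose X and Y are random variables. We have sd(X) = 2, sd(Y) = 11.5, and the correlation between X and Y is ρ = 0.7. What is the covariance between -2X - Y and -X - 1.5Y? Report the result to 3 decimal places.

270.775

var(X) = (2)² = 4;  var(Y) = (11.5)² = 132.25
Cov(X,Y) = ρ·sd(X)·sd(Y) = 0.7·2·11.5 = 16.1
Cov(-2X - Y, -X - 1.5Y) = (-2)(-1)var(X) + (-1)(-1.5)var(Y) + [(-2)(-1.5) + (-1)(-1)]Cov(X,Y)
= 2·4 + 1.5·132.25 + 4·16.1 = 270.775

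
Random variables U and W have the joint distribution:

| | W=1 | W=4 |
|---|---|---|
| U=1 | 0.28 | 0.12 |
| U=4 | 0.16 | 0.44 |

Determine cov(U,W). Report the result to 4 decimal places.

E[U] = 2.8,  E[W] = 2.68
E[UW] = 8.44
cov(U,W) = E[UW] − E[U]E[W] = 8.44 − (2.8)(2.68) = 0.936

0.9360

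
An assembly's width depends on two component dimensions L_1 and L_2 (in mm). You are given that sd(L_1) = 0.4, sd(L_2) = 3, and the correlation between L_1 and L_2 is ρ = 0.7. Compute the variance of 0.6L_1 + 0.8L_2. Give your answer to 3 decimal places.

6.624

Var(L_1) = (0.4)² = 0.16;  Var(L_2) = (3)² = 9
Cov(L_1,L_2) = ρ·sd(L_1)·sd(L_2) = 0.7·0.4·3 = 0.84
Var(0.6L_1 + 0.8L_2) = (0.6)²·Var(L_1) + (0.8)²·Var(L_2) + 2·(0.6)·(0.8)·Cov(L_1,L_2)
= 0.36·0.16 + 0.64·9 + 0.96·0.84 = 6.624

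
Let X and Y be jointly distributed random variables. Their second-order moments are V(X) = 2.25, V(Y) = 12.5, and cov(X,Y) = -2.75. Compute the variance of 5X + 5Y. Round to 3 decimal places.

V(5X + 5Y) = (5)²·V(X) + (5)²·V(Y) + 2·(5)·(5)·cov(X,Y)
= 25·2.25 + 25·12.5 + 50·-2.75 = 231.25

231.250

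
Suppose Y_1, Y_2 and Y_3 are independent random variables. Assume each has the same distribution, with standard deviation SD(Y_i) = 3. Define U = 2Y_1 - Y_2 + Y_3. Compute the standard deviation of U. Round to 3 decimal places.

V(Y_i) = (3)² = 9
By independence, V(U) = (2)²V(Y_1) + (-1)²V(Y_2) + (1)²V(Y_3)
= (2)²·9 + (-1)²·9 + (1)²·9 = 54
SD(U) = √54 ≈ 7.348

7.348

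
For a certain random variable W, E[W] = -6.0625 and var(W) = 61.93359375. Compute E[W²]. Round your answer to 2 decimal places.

98.69

E[W²] = var(W) + (E[W])² = 61.93359375 + (-6.0625)² = 98.6875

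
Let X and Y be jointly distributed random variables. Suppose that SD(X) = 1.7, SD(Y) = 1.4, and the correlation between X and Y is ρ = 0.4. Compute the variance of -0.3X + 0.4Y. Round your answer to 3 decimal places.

var(X) = (1.7)² = 2.89;  var(Y) = (1.4)² = 1.96
Cov(X,Y) = ρ·SD(X)·SD(Y) = 0.4·1.7·1.4 = 0.952
var(-0.3X + 0.4Y) = (-0.3)²·var(X) + (0.4)²·var(Y) + 2·(-0.3)·(0.4)·Cov(X,Y)
= 0.09·2.89 + 0.16·1.96 + -0.24·0.952 = 0.34522

0.345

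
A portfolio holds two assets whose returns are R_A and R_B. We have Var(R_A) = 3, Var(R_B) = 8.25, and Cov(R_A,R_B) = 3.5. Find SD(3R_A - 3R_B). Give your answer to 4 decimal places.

6.1847

Var(3R_A - 3R_B) = (3)²·Var(R_A) + (-3)²·Var(R_B) + 2·(3)·(-3)·Cov(R_A,R_B)
= 9·3 + 9·8.25 + -18·3.5 = 38.25
SD(3R_A - 3R_B) = √38.25 ≈ 6.1847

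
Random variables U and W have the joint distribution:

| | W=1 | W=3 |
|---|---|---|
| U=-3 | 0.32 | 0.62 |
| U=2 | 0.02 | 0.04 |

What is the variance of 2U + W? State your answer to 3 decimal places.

6.554

E[U] = -2.7,  E[W] = 2.32,  E[UW] = -6.26
var(U) = 8.7 − (-2.7)² = 1.41;  var(W) = 6.28 − (2.32)² = 0.8976
Cov(U,W) = -6.26 − (-2.7)(2.32) = 0.004
var(2U + W) = (2)²·1.41 + (1)²·0.8976 + 2·(2)·(1)·0.004 = 6.5536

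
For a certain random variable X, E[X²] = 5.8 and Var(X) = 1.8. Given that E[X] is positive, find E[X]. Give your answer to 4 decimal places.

(E[X])² = E[X²] − Var(X) = 5.8 − 1.8 = 4
E[X] = √4 = 2

2.0000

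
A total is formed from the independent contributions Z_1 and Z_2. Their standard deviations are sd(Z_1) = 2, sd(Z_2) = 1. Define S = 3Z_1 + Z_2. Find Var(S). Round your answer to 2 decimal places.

37.00

Var(Z_1) = 4, Var(Z_2) = 1
By independence, Var(S) = (3)²Var(Z_1) + (1)²Var(Z_2)
= (3)²·4 + (1)²·1 = 37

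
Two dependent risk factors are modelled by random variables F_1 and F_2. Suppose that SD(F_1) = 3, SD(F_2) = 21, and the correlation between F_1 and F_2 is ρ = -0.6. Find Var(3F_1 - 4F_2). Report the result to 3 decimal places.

Var(F_1) = (3)² = 9;  Var(F_2) = (21)² = 441
Cov(F_1,F_2) = ρ·SD(F_1)·SD(F_2) = -0.6·3·21 = -37.8
Var(3F_1 - 4F_2) = (3)²·Var(F_1) + (-4)²·Var(F_2) + 2·(3)·(-4)·Cov(F_1,F_2)
= 9·9 + 16·441 + -24·-37.8 = 8044.2

8044.200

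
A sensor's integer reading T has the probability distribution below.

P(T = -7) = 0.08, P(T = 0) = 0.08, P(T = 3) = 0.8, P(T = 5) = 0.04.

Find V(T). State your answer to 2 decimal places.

7.96

E[T] = (-7)(0.08) + (0)(0.08) + (3)(0.8) + (5)(0.04) = 2.04
E[T²] = (-7)²(0.08) + (0)²(0.08) + (3)²(0.8) + (5)²(0.04) = 12.12
V(T) = E[T²] − (E[T])² = 12.12 − (2.04)² = 7.9584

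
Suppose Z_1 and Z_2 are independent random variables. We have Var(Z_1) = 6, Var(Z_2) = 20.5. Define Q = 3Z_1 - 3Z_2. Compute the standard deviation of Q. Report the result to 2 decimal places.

15.44

By independence, Var(Q) = (3)²Var(Z_1) + (-3)²Var(Z_2)
= (3)²·6 + (-3)²·20.5 = 238.5
SD(Q) = √238.5 ≈ 15.44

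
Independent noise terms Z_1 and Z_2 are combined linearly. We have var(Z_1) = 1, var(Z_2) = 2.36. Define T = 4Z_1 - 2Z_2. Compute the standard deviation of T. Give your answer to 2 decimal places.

5.04

By independence, var(T) = (4)²var(Z_1) + (-2)²var(Z_2)
= (4)²·1 + (-2)²·2.36 = 25.44
sd(T) = √25.44 ≈ 5.04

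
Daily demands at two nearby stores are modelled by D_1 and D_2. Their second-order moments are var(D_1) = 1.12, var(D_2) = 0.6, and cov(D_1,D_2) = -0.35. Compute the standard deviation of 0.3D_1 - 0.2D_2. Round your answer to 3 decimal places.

var(0.3D_1 - 0.2D_2) = (0.3)²·var(D_1) + (-0.2)²·var(D_2) + 2·(0.3)·(-0.2)·cov(D_1,D_2)
= 0.09·1.12 + 0.04·0.6 + -0.12·-0.35 = 0.1668
SD(0.3D_1 - 0.2D_2) = √0.1668 ≈ 0.408

0.408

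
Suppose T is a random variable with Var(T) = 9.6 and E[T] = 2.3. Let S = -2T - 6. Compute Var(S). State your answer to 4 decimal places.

Var(-2T - 6) = (-2)²·Var(T) = 4·9.6 = 38.4

38.4000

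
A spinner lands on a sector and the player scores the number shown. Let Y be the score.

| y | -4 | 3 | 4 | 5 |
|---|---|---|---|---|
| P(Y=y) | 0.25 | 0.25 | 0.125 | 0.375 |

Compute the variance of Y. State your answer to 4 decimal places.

13.1094

E[Y] = (-4)(0.25) + (3)(0.25) + (4)(0.125) + (5)(0.375) = 2.125
E[Y²] = (-4)²(0.25) + (3)²(0.25) + (4)²(0.125) + (5)²(0.375) = 17.625
V(Y) = E[Y²] − (E[Y])² = 17.625 − (2.125)² = 13.109375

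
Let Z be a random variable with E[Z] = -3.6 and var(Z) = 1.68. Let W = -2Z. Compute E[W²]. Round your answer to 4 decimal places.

E[-2Z] = -2·-3.6 = 7.2
var(-2Z) = (-2)²·1.68 = 6.72
E[W²] = var(W) + (E[W])² = 6.72 + (7.2)² = 58.56

58.5600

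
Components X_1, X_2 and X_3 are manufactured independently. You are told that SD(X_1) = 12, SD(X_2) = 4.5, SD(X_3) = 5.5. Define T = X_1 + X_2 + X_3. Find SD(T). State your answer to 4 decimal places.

var(X_1) = 144, var(X_2) = 20.25, var(X_3) = 30.25
By independence, var(T) = (1)²var(X_1) + (1)²var(X_2) + (1)²var(X_3)
= (1)²·144 + (1)²·20.25 + (1)²·30.25 = 194.5
SD(T) = √194.5 ≈ 13.9463

13.9463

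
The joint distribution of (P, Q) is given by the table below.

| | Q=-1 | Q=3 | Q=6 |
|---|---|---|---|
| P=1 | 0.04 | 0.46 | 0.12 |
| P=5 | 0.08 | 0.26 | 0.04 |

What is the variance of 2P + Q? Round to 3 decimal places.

15.238

E[P] = 2.52,  E[Q] = 3,  E[PQ] = 6.76
Var(P) = 10.12 − (2.52)² = 3.7696;  Var(Q) = 12.36 − (3)² = 3.36
cov(P,Q) = 6.76 − (2.52)(3) = -0.8
Var(2P + Q) = (2)²·3.7696 + (1)²·3.36 + 2·(2)·(1)·-0.8 = 15.2384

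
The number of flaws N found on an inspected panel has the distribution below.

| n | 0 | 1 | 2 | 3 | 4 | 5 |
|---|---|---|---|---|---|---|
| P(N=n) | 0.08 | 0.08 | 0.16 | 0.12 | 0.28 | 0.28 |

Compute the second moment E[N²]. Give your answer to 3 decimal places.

E[N²] = (0)²(0.08) + (1)²(0.08) + (2)²(0.16) + (3)²(0.12) + (4)²(0.28) + (5)²(0.28) = 13.28

13.280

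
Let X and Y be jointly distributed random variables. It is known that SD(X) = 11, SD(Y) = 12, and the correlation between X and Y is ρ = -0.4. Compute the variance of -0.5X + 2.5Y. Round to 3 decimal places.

Var(X) = (11)² = 121;  Var(Y) = (12)² = 144
Cov(X,Y) = ρ·SD(X)·SD(Y) = -0.4·11·12 = -52.8
Var(-0.5X + 2.5Y) = (-0.5)²·Var(X) + (2.5)²·Var(Y) + 2·(-0.5)·(2.5)·Cov(X,Y)
= 0.25·121 + 6.25·144 + -2.5·-52.8 = 1062.25

1062.250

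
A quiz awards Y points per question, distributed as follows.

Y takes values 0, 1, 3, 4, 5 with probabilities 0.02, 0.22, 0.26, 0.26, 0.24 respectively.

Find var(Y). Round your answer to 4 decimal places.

2.2224

E[Y] = (0)(0.02) + (1)(0.22) + (3)(0.26) + (4)(0.26) + (5)(0.24) = 3.24
E[Y²] = (0)²(0.02) + (1)²(0.22) + (3)²(0.26) + (4)²(0.26) + (5)²(0.24) = 12.72
var(Y) = E[Y²] − (E[Y])² = 12.72 − (3.24)² = 2.2224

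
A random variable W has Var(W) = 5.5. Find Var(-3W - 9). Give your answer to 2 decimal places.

49.50

Var(-3W - 9) = (-3)²·Var(W) = 9·5.5 = 49.5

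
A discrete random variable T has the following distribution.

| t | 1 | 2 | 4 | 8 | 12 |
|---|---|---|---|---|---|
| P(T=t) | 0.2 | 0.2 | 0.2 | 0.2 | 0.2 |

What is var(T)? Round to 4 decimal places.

16.6400

E[T] = (1)(0.2) + (2)(0.2) + (4)(0.2) + (8)(0.2) + (12)(0.2) = 5.4
E[T²] = (1)²(0.2) + (2)²(0.2) + (4)²(0.2) + (8)²(0.2) + (12)²(0.2) = 45.8
var(T) = E[T²] − (E[T])² = 45.8 − (5.4)² = 16.64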